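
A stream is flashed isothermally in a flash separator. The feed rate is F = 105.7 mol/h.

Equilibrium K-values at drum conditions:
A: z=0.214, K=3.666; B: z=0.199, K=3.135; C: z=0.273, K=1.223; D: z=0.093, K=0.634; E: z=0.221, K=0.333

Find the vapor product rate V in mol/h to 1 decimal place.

V = 88.1 mol/h

Let ψ = V/F and solve Σ zᵢ(Kᵢ−1)/(1+ψ(Kᵢ−1)) = 0.
Feasibility: ΣzᵢKᵢ = 1.875, Σzᵢ/Kᵢ = 1.155 — both > 1, two phases present.
Newton iteration, ψ⁰ = 0.5:
  ψ = 0.500: g = 0.2420, g' = -0.743 → ψ = 0.826
  ψ = 0.826: g = 0.0064, g' = -0.790 → ψ = 0.834
Converged at ψ = 0.834.
Then V = ψ·F = 0.8339·105.7 = 88.1 mol/h and L = F − V = 17.6 mol/h.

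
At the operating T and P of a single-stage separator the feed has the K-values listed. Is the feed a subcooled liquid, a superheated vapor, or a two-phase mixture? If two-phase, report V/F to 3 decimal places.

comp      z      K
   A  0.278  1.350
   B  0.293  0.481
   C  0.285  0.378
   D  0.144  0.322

ΣzᵢKᵢ = 0.670; Σzᵢ/Kᵢ = 2.016.
Since ΣzᵢKᵢ < 1 the mixture is below its bubble point — single liquid phase.

subcooled liquid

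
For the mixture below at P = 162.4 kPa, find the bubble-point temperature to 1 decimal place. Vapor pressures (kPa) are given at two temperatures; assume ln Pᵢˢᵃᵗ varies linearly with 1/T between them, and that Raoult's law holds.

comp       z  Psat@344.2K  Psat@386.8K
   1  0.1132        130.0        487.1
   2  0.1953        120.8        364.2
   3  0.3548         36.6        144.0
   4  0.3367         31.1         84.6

T = 377.7 K

Bubble-point temperature: ΣzᵢPᵢˢᵃᵗ(T) = P. Interpolate ln Pᵢˢᵃᵗ = aᵢ + bᵢ/T.
  T = 344.2 K: ΣzᵢPᵢˢᵃᵗ = 61.77 kPa
  T = 386.8 K: ΣzᵢPᵢˢᵃᵗ = 205.84 kPa
  T = 365.5 K: ΣzᵢPᵢˢᵃᵗ = 116.49 kPa
  T = 376.1 K: ΣzᵢPᵢˢᵃᵗ = 155.81 kPa
  T = 381.5 K: ΣzᵢPᵢˢᵃᵗ = 179.65 kPa
  T = 378.8 K: ΣzᵢPᵢˢᵃᵗ = 167.39 kPa
  T = 377.5 K: ΣzᵢPᵢˢᵃᵗ = 161.73 kPa
Interpolating between 377.5 K and 378.8 K gives T ≈ 377.7 K.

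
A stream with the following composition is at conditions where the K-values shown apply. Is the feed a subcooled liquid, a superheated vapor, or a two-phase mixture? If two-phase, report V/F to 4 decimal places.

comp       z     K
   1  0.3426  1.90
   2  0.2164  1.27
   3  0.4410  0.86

ΣzᵢKᵢ = 1.3050; Σzᵢ/Kᵢ = 0.8635.
Since Σzᵢ/Kᵢ < 1 the mixture is above its dew point — single vapor phase.

superheated vapor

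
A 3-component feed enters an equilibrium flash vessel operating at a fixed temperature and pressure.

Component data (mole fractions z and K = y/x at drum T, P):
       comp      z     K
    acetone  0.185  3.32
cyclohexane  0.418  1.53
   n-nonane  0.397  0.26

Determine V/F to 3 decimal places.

Iterate (Newton) starting at V/F = 0.5:
  V/F = 0.500: g = -0.0925, g' = -0.835 → V/F = 0.389
  V/F = 0.389: g = -0.0034, g' = -0.785 → V/F = 0.385
Converged at V/F = 0.385.

V/F = 0.385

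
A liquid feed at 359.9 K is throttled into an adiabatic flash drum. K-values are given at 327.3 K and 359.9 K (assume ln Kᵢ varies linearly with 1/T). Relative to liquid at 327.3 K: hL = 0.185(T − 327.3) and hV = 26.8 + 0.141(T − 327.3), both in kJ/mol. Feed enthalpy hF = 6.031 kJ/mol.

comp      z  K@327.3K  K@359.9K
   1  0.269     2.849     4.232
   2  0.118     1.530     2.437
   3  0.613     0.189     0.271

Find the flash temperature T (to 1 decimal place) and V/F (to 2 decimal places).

Adiabatic flash: solve Rachford–Rice at each trial T, then check hF = ψ·hV(T) + (1−ψ)·hL(T).
  T = 327.3 K: K = (2.849, 1.530, 0.189), RR gives ψ = 0.048, H_out = 1.298 kJ/mol
  T = 359.9 K: K = (4.232, 2.437, 0.271), RR gives ψ = 0.291, H_out = 13.420 kJ/mol
  T = 343.6 K: K = (3.505, 1.952, 0.228), RR gives ψ = 0.188, H_out = 7.920 kJ/mol
  T = 335.5 K: K = (3.170, 1.735, 0.208), RR gives ψ = 0.125, H_out = 4.821 kJ/mol
  T = 339.6 K: K = (3.337, 1.843, 0.218), RR gives ψ = 0.158, H_out = 6.429 kJ/mol
  T = 337.6 K: K = (3.255, 1.790, 0.213), RR gives ψ = 0.142, H_out = 5.656 kJ/mol
Linear interpolation between T = 337.6 (H_out = 5.656) and T = 339.6 (H_out = 6.429) on hF = 6.031 gives T ≈ 338.6 K, at which ψ = 0.15.

T = 338.6 K, V/F = 0.15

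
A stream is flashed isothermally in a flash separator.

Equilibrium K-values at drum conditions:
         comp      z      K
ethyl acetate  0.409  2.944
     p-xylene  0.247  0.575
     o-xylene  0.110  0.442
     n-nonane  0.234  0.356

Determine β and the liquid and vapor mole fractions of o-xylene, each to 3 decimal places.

β = 0.450, x_o-xylene = 0.147, y_o-xylene = 0.065

Let β = V/F and solve Σ zᵢ(Kᵢ−1)/(1+β(Kᵢ−1)) = 0.
g(0) = ΣzᵢKᵢ − 1 = 0.478 and g(1) = 1 − Σzᵢ/Kᵢ = -0.475, so a root lies in (0, 1).
Iterate (Newton) starting at β = 0.5:
  β = 0.500: g = -0.0375, g' = -0.746 → β = 0.450
Converged at β = 0.450.
Compositions from xᵢ = zᵢ/(1+β(Kᵢ−1)), yᵢ = Kᵢxᵢ:
  ethyl acetate: x = 0.218, y = 0.642
  p-xylene: x = 0.305, y = 0.176
  o-xylene: x = 0.147, y = 0.065
  n-nonane: x = 0.330, y = 0.117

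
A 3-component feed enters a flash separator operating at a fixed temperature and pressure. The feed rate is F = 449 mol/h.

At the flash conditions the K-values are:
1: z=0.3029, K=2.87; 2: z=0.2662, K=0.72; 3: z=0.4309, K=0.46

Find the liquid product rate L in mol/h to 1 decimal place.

Iterate (Newton) starting at β = 0.5:
  β = 0.5000: g = -0.11269, g' = -0.5469 → β = 0.2939
  β = 0.2939: g = 0.00770, g' = -0.6434 → β = 0.3059
  β = 0.3059: g = 0.00006, g' = -0.6339 → β = 0.3060
Converged at β = 0.3060.
Then V = β·F = 0.3060·449 = 137.4 mol/h and L = F − V = 311.6 mol/h.

L = 311.6 mol/h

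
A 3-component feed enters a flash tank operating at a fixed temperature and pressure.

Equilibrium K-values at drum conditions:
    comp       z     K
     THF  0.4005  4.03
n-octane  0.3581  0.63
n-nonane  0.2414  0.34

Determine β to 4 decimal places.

Material balance + equilibrium reduce to Σ zᵢ(Kᵢ−1)/(1+β(Kᵢ−1)) = 0.
Feasibility: ΣzᵢKᵢ = 1.9217, Σzᵢ/Kᵢ = 1.3778 — both > 1, two phases present.
Iterate (Newton) starting at β = 0.5:
  β = 0.5000: g = 0.08214, g' = -0.8894 → β = 0.5924
  β = 0.5924: g = 0.00291, g' = -0.8346 → β = 0.5958
Converged at β = 0.5959.

β = 0.5959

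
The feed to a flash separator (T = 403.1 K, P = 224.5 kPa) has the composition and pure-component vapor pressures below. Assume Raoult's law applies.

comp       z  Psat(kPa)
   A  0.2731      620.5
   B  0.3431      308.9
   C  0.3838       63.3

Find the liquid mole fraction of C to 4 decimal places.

Raoult's law: Kᵢ = Pᵢˢᵃᵗ/P = Pᵢˢᵃᵗ/224.5.
  K_A = 620.5/224.5 = 2.763920, K_B = 308.9/224.5 = 1.375947, K_C = 63.3/224.5 = 0.281960
Material balance + equilibrium reduce to Σ zᵢ(Kᵢ−1)/(1+ψ(Kᵢ−1)) = 0.
g(0) = ΣzᵢKᵢ − 1 = 0.3351 and g(1) = 1 − Σzᵢ/Kᵢ = -0.7094, so a root lies in (0, 1).
Newton–Raphson from ψ = 0.52:
  ψ = 0.5200: g = -0.08064, g' = -0.7691 → ψ = 0.4151
  ψ = 0.4151: g = -0.00296, g' = -0.7211 → ψ = 0.4110
Converged at ψ = 0.4110.
Compositions from xᵢ = zᵢ/(1+ψ(Kᵢ−1)), yᵢ = Kᵢxᵢ:
  A: x = 0.1583, y = 0.4376
  B: x = 0.2972, y = 0.4089
  C: x = 0.5445, y = 0.1535

x_C = 0.5445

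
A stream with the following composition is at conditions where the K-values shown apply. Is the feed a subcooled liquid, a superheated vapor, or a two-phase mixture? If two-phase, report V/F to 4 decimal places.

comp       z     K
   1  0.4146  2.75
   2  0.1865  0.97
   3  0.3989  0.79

ΣzᵢKᵢ = 1.6362; Σzᵢ/Kᵢ = 0.8480.
Since Σzᵢ/Kᵢ < 1 the mixture is above its dew point — single vapor phase.

superheated vapor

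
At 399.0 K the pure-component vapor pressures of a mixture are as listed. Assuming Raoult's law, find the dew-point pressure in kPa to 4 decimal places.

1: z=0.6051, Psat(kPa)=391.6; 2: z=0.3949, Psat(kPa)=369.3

At the dew point ψ → 1, so Σzᵢ/Kᵢ = 1 with Kᵢ = Pᵢˢᵃᵗ/P ⇒ 1/P = Σzᵢ/Pᵢˢᵃᵗ.
1/P = 0.6051/391.6 + 0.3949/369.3 = 0.0026145 ⇒ P = 382.4795 kPa

Pdew = 382.4795 kPa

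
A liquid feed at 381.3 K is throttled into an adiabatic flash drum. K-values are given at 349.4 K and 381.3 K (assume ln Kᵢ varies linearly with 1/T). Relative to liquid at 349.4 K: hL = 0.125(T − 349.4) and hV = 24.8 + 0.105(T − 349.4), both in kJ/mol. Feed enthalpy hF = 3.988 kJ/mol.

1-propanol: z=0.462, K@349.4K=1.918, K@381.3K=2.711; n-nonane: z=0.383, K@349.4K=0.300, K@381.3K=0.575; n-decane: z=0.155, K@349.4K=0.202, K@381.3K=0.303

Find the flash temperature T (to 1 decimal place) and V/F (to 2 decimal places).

Adiabatic flash: solve Rachford–Rice at each trial T, then check hF = ψ·hV(T) + (1−ψ)·hL(T).
  T = 349.4 K: K = (1.918, 0.300, 0.202), RR gives ψ = 0.048, H_out = 1.197 kJ/mol
  T = 381.3 K: K = (2.711, 0.575, 0.303), RR gives ψ = 0.579, H_out = 17.979 kJ/mol
  T = 365.4 K: K = (2.299, 0.422, 0.250), RR gives ψ = 0.319, H_out = 9.803 kJ/mol
  T = 357.4 K: K = (2.104, 0.357, 0.225), RR gives ψ = 0.190, H_out = 5.691 kJ/mol
  T = 353.4 K: K = (2.010, 0.328, 0.213), RR gives ψ = 0.122, H_out = 3.516 kJ/mol
  T = 355.4 K: K = (2.057, 0.342, 0.219), RR gives ψ = 0.157, H_out = 4.618 kJ/mol
  T = 354.4 K: K = (2.033, 0.335, 0.216), RR gives ψ = 0.140, H_out = 4.071 kJ/mol
  T = 353.9 K: K = (2.022, 0.331, 0.215), RR gives ψ = 0.131, H_out = 3.794 kJ/mol
  T = 354.1 K: K = (2.026, 0.333, 0.215), RR gives ψ = 0.134, H_out = 3.905 kJ/mol
Linear interpolation between T = 354.1 (H_out = 3.905) and T = 354.4 (H_out = 4.071) on hF = 3.988 gives T ≈ 354.2 K, at which ψ = 0.14.

T = 354.2 K, V/F = 0.14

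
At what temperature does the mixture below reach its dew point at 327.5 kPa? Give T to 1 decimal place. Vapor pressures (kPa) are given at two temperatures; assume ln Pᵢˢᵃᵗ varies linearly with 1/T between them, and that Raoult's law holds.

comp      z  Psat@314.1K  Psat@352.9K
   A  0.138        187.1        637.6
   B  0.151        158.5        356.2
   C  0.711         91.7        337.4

Dew-point temperature: Σzᵢ·P/Pᵢˢᵃᵗ(T) = 1. Interpolate ln Pᵢˢᵃᵗ = aᵢ + bᵢ/T.
  T = 314.1 K: ΣzᵢP/Pᵢˢᵃᵗ = 3.0928
  T = 352.9 K: ΣzᵢP/Pᵢˢᵃᵗ = 0.8999
  T = 333.5 K: ΣzᵢP/Pᵢˢᵃᵗ = 1.6041
  T = 343.2 K: ΣzᵢP/Pᵢˢᵃᵗ = 1.1907
  T = 348.0 K: ΣzᵢP/Pᵢˢᵃᵗ = 1.0344
  T = 350.4 K: ΣzᵢP/Pᵢˢᵃᵗ = 0.9656
Interpolating between 348.0 K and 350.4 K gives T ≈ 349.2 K.

T = 349.2 K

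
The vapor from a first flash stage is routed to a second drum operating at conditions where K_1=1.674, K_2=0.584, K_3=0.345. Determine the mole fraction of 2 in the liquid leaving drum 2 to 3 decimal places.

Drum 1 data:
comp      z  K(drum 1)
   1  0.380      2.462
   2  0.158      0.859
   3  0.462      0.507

x_2 (drum 2) = 0.164

Drum 1:
Newton iteration, ψ₁⁰ = 0.5:
  ψ₁ = 0.500: g = -0.0053, g' = -0.472 → ψ₁ = 0.489
Converged at ψ₁ = 0.489.
Drum-1 compositions:
  1: x = 0.222, y = 0.546
  2: x = 0.170, y = 0.146
  3: x = 0.609, y = 0.309
Drum-2 feed = drum-1 vapor: z₂ = (0.5456, 0.1458, 0.3086).
Drum 2:
Let ψ₂ = V/F and solve Σ zᵢ(Kᵢ−1)/(1+ψ₂(Kᵢ−1)) = 0.
Feasibility: ΣzᵢKᵢ = 1.105, Σzᵢ/Kᵢ = 1.470 — both > 1, two phases present.
Iterate (Newton) starting at ψ₂ = 0.37:
  ψ₂ = 0.370: g = -0.0441, g' = -0.425 → ψ₂ = 0.266
  ψ₂ = 0.266: g = -0.0012, g' = -0.404 → ψ₂ = 0.263
Converged at ψ₂ = 0.263.
  1: x = 0.463, y = 0.776
  2: x = 0.164, y = 0.096
  3: x = 0.373, y = 0.129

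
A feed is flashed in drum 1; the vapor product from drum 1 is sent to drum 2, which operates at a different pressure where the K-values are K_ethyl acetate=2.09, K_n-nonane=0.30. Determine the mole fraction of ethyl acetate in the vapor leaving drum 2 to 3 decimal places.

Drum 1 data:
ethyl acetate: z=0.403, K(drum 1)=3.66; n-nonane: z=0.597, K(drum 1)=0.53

Drum 1:
Material balance + equilibrium reduce to Σ zᵢ(Kᵢ−1)/(1+ψ₁(Kᵢ−1)) = 0.
Check two-phase: ΣzᵢKᵢ = 1.791 > 1 and Σzᵢ/Kᵢ = 1.237 > 1, so g(0) = 0.791 > 0 and g(1) = -0.237 < 0.
Binary case is linear: z₁(K₁−1)(1+ψ₁(K₂−1)) + z₂(K₂−1)(1+ψ₁(K₁−1)) = 0
⇒ ψ₁ = [z₁(K₁−1)+z₂(K₂−1)] / [−(K₁−1)(K₂−1)] = 0.7914/1.2502 = 0.633
Drum-1 compositions:
  ethyl acetate: x = 0.150, y = 0.550
  n-nonane: x = 0.850, y = 0.450
Drum-2 feed = drum-1 vapor: z₂ = (0.5496, 0.4504).
Drum 2:
Material balance + equilibrium reduce to Σ zᵢ(Kᵢ−1)/(1+ψ₂(Kᵢ−1)) = 0.
g(0) = ΣzᵢKᵢ − 1 = 0.284 and g(1) = 1 − Σzᵢ/Kᵢ = -0.764, so a root lies in (0, 1).
Binary case is linear: z₁(K₁−1)(1+ψ₂(K₂−1)) + z₂(K₂−1)(1+ψ₂(K₁−1)) = 0
⇒ ψ₂ = [z₁(K₁−1)+z₂(K₂−1)] / [−(K₁−1)(K₂−1)] = 0.2838/0.7630 = 0.372
  ethyl acetate: x = 0.391, y = 0.817
  n-nonane: x = 0.609, y = 0.183

y_ethyl acetate (drum 2) = 0.817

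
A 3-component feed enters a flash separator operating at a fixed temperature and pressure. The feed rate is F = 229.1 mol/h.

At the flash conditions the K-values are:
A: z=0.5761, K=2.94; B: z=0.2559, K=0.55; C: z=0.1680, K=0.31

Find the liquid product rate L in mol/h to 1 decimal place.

L = 46.0 mol/h

Rachford–Rice: g(β) = Σ zᵢ(Kᵢ−1)/(1+β(Kᵢ−1)) = 0.
Feasibility: ΣzᵢKᵢ = 1.8866, Σzᵢ/Kᵢ = 1.2032 — both > 1, two phases present.
Newton–Raphson from β = 0.5:
  β = 0.5000: g = 0.24176, g' = -0.8314 → β = 0.7908
  β = 0.7908: g = 0.00713, g' = -0.8500 → β = 0.7992
  β = 0.7992: g = -0.00003, g' = -0.8572 → β = 0.7991
Converged at β = 0.7991.
Then V = β·F = 0.7991·229.1 = 183.1 mol/h and L = F − V = 46.0 mol/h.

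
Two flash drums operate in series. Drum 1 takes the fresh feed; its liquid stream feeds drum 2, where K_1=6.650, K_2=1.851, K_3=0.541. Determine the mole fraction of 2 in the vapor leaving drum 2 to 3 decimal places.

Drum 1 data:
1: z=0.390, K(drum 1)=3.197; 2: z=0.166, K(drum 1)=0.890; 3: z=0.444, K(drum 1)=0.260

Drum 1:
Newton–Raphson from ψ₁ = 0.56:
  ψ₁ = 0.560: g = -0.1964, g' = -1.090 → ψ₁ = 0.380
  ψ₁ = 0.380: g = -0.0090, g' = -1.032 → ψ₁ = 0.371
Converged at ψ₁ = 0.371.
Drum-1 compositions:
  1: x = 0.215, y = 0.687
  2: x = 0.173, y = 0.154
  3: x = 0.612, y = 0.159
Drum-2 feed = drum-1 liquid: z₂ = (0.2148, 0.1731, 0.6121).
Drum 2:
Material balance + equilibrium reduce to Σ zᵢ(Kᵢ−1)/(1+ψ₂(Kᵢ−1)) = 0.
Feasibility: ΣzᵢKᵢ = 2.080, Σzᵢ/Kᵢ = 1.257 — both > 1, two phases present.
Iterate (Newton) starting at ψ₂ = 0.5:
  ψ₂ = 0.500: g = 0.0560, g' = -0.748 → ψ₂ = 0.575
  ψ₂ = 0.575: g = 0.0029, g' = -0.674 → ψ₂ = 0.579
Converged at ψ₂ = 0.579.
  1: x = 0.050, y = 0.334
  2: x = 0.116, y = 0.215
  3: x = 0.834, y = 0.451

y_2 (drum 2) = 0.215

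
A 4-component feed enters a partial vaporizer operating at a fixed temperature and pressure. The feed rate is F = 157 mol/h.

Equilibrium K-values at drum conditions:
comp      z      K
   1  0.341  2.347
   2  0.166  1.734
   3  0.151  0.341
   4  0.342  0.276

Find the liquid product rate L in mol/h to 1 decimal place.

Material balance + equilibrium reduce to Σ zᵢ(Kᵢ−1)/(1+ψ(Kᵢ−1)) = 0.
Feasibility: ΣzᵢKᵢ = 1.234, Σzᵢ/Kᵢ = 1.923 — both > 1, two phases present.
Newton–Raphson from ψ = 0.5:
  ψ = 0.500: g = -0.1729, g' = -0.855 → ψ = 0.298
  ψ = 0.298: g = -0.0116, g' = -0.768 → ψ = 0.283
Converged at ψ = 0.283.
Then V = ψ·F = 0.2826·157 = 44.4 mol/h and L = F − V = 112.6 mol/h.

L = 112.6 mol/h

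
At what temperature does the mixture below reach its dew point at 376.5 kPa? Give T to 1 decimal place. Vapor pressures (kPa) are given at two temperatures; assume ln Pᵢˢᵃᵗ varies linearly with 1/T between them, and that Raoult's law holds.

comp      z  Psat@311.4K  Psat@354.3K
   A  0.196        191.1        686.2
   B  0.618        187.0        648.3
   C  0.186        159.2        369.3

Dew-point temperature: Σzᵢ·P/Pᵢˢᵃᵗ(T) = 1. Interpolate ln Pᵢˢᵃᵗ = aᵢ + bᵢ/T.
  T = 311.4 K: ΣzᵢP/Pᵢˢᵃᵗ = 2.0703
  T = 354.3 K: ΣzᵢP/Pᵢˢᵃᵗ = 0.6561
  T = 332.9 K: ΣzᵢP/Pᵢˢᵃᵗ = 1.1172
  T = 343.6 K: ΣzᵢP/Pᵢˢᵃᵗ = 0.8483
  T = 338.2 K: ΣzᵢP/Pᵢˢᵃᵗ = 0.9724
  T = 335.5 K: ΣzᵢP/Pᵢˢᵃᵗ = 1.0430
Interpolating between 335.5 K and 338.2 K gives T ≈ 337.1 K.

T = 337.1 K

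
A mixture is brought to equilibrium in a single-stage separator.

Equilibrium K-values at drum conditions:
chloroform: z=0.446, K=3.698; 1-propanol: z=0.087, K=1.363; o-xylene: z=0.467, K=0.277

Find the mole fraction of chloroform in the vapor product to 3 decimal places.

y_chloroform = 0.695

Rachford–Rice: g(V/F) = Σ zᵢ(Kᵢ−1)/(1+V/F(Kᵢ−1)) = 0.
g(0) = ΣzᵢKᵢ − 1 = 0.897 and g(1) = 1 − Σzᵢ/Kᵢ = -0.870, so a root lies in (0, 1).
Newton iteration, V/F⁰ = 0.5:
  V/F = 0.500: g = 0.0102, g' = -1.195 → V/F = 0.509
Converged at V/F = 0.509.
Compositions from xᵢ = zᵢ/(1+V/F(Kᵢ−1)), yᵢ = Kᵢxᵢ:
  chloroform: x = 0.188, y = 0.695
  1-propanol: x = 0.073, y = 0.100
  o-xylene: x = 0.739, y = 0.205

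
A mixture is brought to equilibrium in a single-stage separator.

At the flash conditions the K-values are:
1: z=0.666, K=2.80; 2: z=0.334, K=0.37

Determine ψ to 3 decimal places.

Let ψ = V/F and solve Σ zᵢ(Kᵢ−1)/(1+ψ(Kᵢ−1)) = 0.
g(0) = ΣzᵢKᵢ − 1 = 0.988 and g(1) = 1 − Σzᵢ/Kᵢ = -0.141, so a root lies in (0, 1).
Binary case is linear: z₁(K₁−1)(1+ψ(K₂−1)) + z₂(K₂−1)(1+ψ(K₁−1)) = 0
⇒ ψ = [z₁(K₁−1)+z₂(K₂−1)] / [−(K₁−1)(K₂−1)] = 0.9884/1.1340 = 0.872

ψ = 0.872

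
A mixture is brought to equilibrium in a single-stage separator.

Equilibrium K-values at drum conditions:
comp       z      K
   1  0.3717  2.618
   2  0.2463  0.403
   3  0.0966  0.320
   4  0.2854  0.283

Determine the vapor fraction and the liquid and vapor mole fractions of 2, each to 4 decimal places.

Material balance + equilibrium reduce to Σ zᵢ(Kᵢ−1)/(1+ψ(Kᵢ−1)) = 0.
Check two-phase: ΣzᵢKᵢ = 1.1840 > 1 and Σzᵢ/Kᵢ = 2.0635 > 1, so g(0) = 0.1840 > 0 and g(1) = -1.0635 < 0.
Iterate (Newton) starting at ψ = 0.39:
  ψ = 0.3900: g = -0.19639, g' = -0.8804 → ψ = 0.1669
  ψ = 0.1669: g = 0.00365, g' = -0.9577 → ψ = 0.1707
Converged at ψ = 0.1707.
Compositions from xᵢ = zᵢ/(1+ψ(Kᵢ−1)), yᵢ = Kᵢxᵢ:
  1: x = 0.2912, y = 0.7625
  2: x = 0.2743, y = 0.1105
  3: x = 0.1093, y = 0.0350
  4: x = 0.3252, y = 0.0920

ψ = 0.1707, x_2 = 0.2743, y_2 = 0.1105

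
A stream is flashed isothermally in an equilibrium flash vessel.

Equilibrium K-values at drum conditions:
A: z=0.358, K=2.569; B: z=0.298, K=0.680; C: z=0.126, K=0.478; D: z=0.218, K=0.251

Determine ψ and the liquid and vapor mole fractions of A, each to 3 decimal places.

ψ = 0.283, x_A = 0.248, y_A = 0.637

Newton–Raphson from ψ = 0.53:
  ψ = 0.530: g = -0.1699, g' = -0.709 → ψ = 0.290
  ψ = 0.290: g = -0.0054, g' = -0.700 → ψ = 0.283
Converged at ψ = 0.283.
Compositions from xᵢ = zᵢ/(1+ψ(Kᵢ−1)), yᵢ = Kᵢxᵢ:
  A: x = 0.248, y = 0.637
  B: x = 0.328, y = 0.223
  C: x = 0.148, y = 0.071
  D: x = 0.277, y = 0.069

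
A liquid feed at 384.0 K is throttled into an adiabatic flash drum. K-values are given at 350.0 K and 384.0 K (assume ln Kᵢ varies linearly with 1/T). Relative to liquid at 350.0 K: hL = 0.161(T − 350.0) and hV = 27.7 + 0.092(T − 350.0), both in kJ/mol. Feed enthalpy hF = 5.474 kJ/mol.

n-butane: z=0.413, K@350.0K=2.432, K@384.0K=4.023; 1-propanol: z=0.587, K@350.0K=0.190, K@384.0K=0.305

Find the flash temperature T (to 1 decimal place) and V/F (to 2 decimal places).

Adiabatic flash: solve Rachford–Rice at each trial T, then check hF = ψ·hV(T) + (1−ψ)·hL(T).
  T = 350.0 K: K = (2.432, 0.190), RR gives ψ = 0.100, H_out = 2.769 kJ/mol
  T = 384.0 K: K = (4.023, 0.305), RR gives ψ = 0.400, H_out = 15.617 kJ/mol
  T = 367.0 K: K = (3.165, 0.243), RR gives ψ = 0.275, H_out = 10.023 kJ/mol
  T = 358.5 K: K = (2.783, 0.216), RR gives ψ = 0.197, H_out = 6.719 kJ/mol
  T = 354.2 K: K = (2.602, 0.202), RR gives ψ = 0.151, H_out = 4.824 kJ/mol
  T = 356.4 K: K = (2.693, 0.209), RR gives ψ = 0.176, H_out = 5.816 kJ/mol
Linear interpolation between T = 354.2 (H_out = 4.824) and T = 356.4 (H_out = 5.816) on hF = 5.474 gives T ≈ 355.6 K, at which ψ = 0.17.

T = 355.6 K, V/F = 0.17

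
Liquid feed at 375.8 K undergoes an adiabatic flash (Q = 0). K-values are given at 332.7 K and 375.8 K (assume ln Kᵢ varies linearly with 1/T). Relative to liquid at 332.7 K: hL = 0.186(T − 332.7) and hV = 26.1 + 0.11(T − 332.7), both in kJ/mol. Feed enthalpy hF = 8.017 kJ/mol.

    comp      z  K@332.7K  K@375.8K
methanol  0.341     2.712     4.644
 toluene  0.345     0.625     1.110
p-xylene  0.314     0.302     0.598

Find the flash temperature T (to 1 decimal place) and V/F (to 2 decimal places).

Adiabatic flash: solve Rachford–Rice at each trial T, then check hF = ψ·hV(T) + (1−ψ)·hL(T).
  T = 332.7 K: K = (2.712, 0.625, 0.302), RR gives ψ = 0.251, H_out = 6.544 kJ/mol
  T = 375.8 K: K = (4.644, 1.110, 0.598), RR gives ψ = 1.000, H_out = 30.841 kJ/mol
  T = 354.2 K: K = (3.605, 0.847, 0.434), RR gives ψ = 0.632, H_out = 19.470 kJ/mol
  T = 343.4 K: K = (3.139, 0.731, 0.364), RR gives ψ = 0.430, H_out = 12.851 kJ/mol
  T = 338.0 K: K = (2.919, 0.676, 0.332), RR gives ψ = 0.338, H_out = 9.681 kJ/mol
  T = 335.4 K: K = (2.816, 0.651, 0.317), RR gives ψ = 0.295, H_out = 8.151 kJ/mol
  T = 334.0 K: K = (2.762, 0.637, 0.309), RR gives ψ = 0.272, H_out = 7.321 kJ/mol
Linear interpolation between T = 334.0 (H_out = 7.321) and T = 335.4 (H_out = 8.151) on hF = 8.017 gives T ≈ 335.2 K, at which ψ = 0.29.

T = 335.2 K, V/F = 0.29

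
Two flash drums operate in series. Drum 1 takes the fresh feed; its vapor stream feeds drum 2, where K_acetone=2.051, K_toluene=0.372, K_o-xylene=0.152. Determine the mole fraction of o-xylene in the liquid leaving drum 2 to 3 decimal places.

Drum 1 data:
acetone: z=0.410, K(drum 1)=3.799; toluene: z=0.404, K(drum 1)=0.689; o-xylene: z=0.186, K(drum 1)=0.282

Drum 1:
Let ψ₁ = V/F and solve Σ zᵢ(Kᵢ−1)/(1+ψ₁(Kᵢ−1)) = 0.
Check two-phase: ΣzᵢKᵢ = 1.888 > 1 and Σzᵢ/Kᵢ = 1.354 > 1, so g(0) = 0.888 > 0 and g(1) = -0.354 < 0.
Iterate (Newton) starting at ψ₁ = 0.48:
  ψ₁ = 0.480: g = 0.1382, g' = -0.862 → ψ₁ = 0.640
  ψ₁ = 0.640: g = 0.0069, g' = -0.801 → ψ₁ = 0.649
Converged at ψ₁ = 0.649.
Drum-1 compositions:
  acetone: x = 0.146, y = 0.553
  toluene: x = 0.506, y = 0.349
  o-xylene: x = 0.348, y = 0.098
Drum-2 feed = drum-1 vapor: z₂ = (0.5530, 0.3487, 0.0982).
Drum 2:
Newton–Raphson from ψ₂ = 0.5:
  ψ₂ = 0.500: g = -0.0828, g' = -0.768 → ψ₂ = 0.392
  ψ₂ = 0.392: g = -0.0037, g' = -0.707 → ψ₂ = 0.387
Converged at ψ₂ = 0.387.
  acetone: x = 0.393, y = 0.806
  toluene: x = 0.461, y = 0.171
  o-xylene: x = 0.146, y = 0.022

x_o-xylene (drum 2) = 0.146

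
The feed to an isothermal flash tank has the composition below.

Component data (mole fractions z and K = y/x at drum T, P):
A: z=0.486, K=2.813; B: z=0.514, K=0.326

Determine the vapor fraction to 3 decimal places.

Rachford–Rice: g(ψ) = Σ zᵢ(Kᵢ−1)/(1+ψ(Kᵢ−1)) = 0.
g(0) = ΣzᵢKᵢ − 1 = 0.535 and g(1) = 1 − Σzᵢ/Kᵢ = -0.749, so a root lies in (0, 1).
Binary case is linear: z₁(K₁−1)(1+ψ(K₂−1)) + z₂(K₂−1)(1+ψ(K₁−1)) = 0
⇒ ψ = [z₁(K₁−1)+z₂(K₂−1)] / [−(K₁−1)(K₂−1)] = 0.5347/1.2220 = 0.438

ψ = 0.438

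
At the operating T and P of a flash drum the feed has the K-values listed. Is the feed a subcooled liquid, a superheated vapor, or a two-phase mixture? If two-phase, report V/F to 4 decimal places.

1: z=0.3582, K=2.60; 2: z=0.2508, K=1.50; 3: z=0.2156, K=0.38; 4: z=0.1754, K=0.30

two-phase, V/F = 0.5510

ΣzᵢKᵢ = 1.4421; Σzᵢ/Kᵢ = 1.4570.
Both exceed 1, so a two-phase solution exists.
Rachford–Rice: g(ψ) = Σ zᵢ(Kᵢ−1)/(1+ψ(Kᵢ−1)) = 0.
Newton iteration, ψ⁰ = 0.5:
  ψ = 0.5000: g = 0.03610, g' = -0.7006 → ψ = 0.5515
  ψ = 0.5515: g = -0.00037, g' = -0.7167 → ψ = 0.5510
Converged at ψ = 0.5510.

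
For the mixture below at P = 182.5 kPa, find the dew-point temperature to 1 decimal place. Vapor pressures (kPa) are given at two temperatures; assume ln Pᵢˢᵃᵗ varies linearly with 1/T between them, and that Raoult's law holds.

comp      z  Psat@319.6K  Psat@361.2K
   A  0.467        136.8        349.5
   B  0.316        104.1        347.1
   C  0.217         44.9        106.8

Dew-point temperature: Σzᵢ·P/Pᵢˢᵃᵗ(T) = 1. Interpolate ln Pᵢˢᵃᵗ = aᵢ + bᵢ/T.
  T = 319.6 K: ΣzᵢP/Pᵢˢᵃᵗ = 2.0590
  T = 361.2 K: ΣzᵢP/Pᵢˢᵃᵗ = 0.7808
  T = 340.4 K: ΣzᵢP/Pᵢˢᵃᵗ = 1.2281
  T = 350.8 K: ΣzᵢP/Pᵢˢᵃᵗ = 0.9722
  T = 345.6 K: ΣzᵢP/Pᵢˢᵃᵗ = 1.0907
  T = 348.2 K: ΣzᵢP/Pᵢˢᵃᵗ = 1.0293
Interpolating between 348.2 K and 350.8 K gives T ≈ 349.5 K.

T = 349.5 K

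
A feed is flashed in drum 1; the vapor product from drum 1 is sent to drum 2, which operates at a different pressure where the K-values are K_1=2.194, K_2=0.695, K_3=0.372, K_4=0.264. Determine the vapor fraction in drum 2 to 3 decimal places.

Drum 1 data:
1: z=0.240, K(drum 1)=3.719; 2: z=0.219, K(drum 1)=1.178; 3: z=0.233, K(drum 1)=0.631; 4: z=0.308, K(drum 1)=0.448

Drum 1:
Rachford–Rice: g(ψ₁) = Σ zᵢ(Kᵢ−1)/(1+ψ₁(Kᵢ−1)) = 0.
g(0) = ΣzᵢKᵢ − 1 = 0.436 and g(1) = 1 − Σzᵢ/Kᵢ = -0.307, so a root lies in (0, 1).
Newton–Raphson from ψ₁ = 0.56:
  ψ₁ = 0.560: g = -0.0603, g' = -0.532 → ψ₁ = 0.447
  ψ₁ = 0.447: g = 0.0023, g' = -0.579 → ψ₁ = 0.450
Converged at ψ₁ = 0.450.
Drum-1 compositions:
  1: x = 0.108, y = 0.401
  2: x = 0.203, y = 0.239
  3: x = 0.279, y = 0.176
  4: x = 0.410, y = 0.184
Drum-2 feed = drum-1 vapor: z₂ = (0.4012, 0.2388, 0.1763, 0.1836).
Drum 2:
Rachford–Rice: g(ψ₂) = Σ zᵢ(Kᵢ−1)/(1+ψ₂(Kᵢ−1)) = 0.
Feasibility: ΣzᵢKᵢ = 1.160, Σzᵢ/Kᵢ = 1.696 — both > 1, two phases present.
Newton iteration, ψ₂⁰ = 0.46:
  ψ₂ = 0.460: g = -0.1356, g' = -0.633 → ψ₂ = 0.246
  ψ₂ = 0.246: g = -0.0044, g' = -0.613 → ψ₂ = 0.239
Converged at ψ₂ = 0.239.
  1: x = 0.312, y = 0.685
  2: x = 0.258, y = 0.179
  3: x = 0.207, y = 0.077
  4: x = 0.223, y = 0.059

V/F (drum 2) = 0.239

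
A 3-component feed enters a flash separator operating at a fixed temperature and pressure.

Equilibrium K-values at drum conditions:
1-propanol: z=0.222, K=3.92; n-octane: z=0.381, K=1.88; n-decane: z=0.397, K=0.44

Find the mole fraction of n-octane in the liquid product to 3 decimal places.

x_n-octane = 0.226

Material balance + equilibrium reduce to Σ zᵢ(Kᵢ−1)/(1+V/F(Kᵢ−1)) = 0.
Check two-phase: ΣzᵢKᵢ = 1.761 > 1 and Σzᵢ/Kᵢ = 1.162 > 1, so g(0) = 0.761 > 0 and g(1) = -0.162 < 0.
Newton iteration, V/F⁰ = 0.5:
  V/F = 0.500: g = 0.1876, g' = -0.695 → V/F = 0.770
  V/F = 0.770: g = 0.0087, g' = -0.669 → V/F = 0.783
Converged at V/F = 0.783.
Compositions from xᵢ = zᵢ/(1+V/F(Kᵢ−1)), yᵢ = Kᵢxᵢ:
  1-propanol: x = 0.068, y = 0.265
  n-octane: x = 0.226, y = 0.424
  n-decane: x = 0.707, y = 0.311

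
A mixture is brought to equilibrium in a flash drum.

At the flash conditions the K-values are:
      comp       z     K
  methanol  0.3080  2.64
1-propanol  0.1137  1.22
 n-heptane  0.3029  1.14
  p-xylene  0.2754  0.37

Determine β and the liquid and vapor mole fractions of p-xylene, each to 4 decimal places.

Let β = V/F and solve Σ zᵢ(Kᵢ−1)/(1+β(Kᵢ−1)) = 0.
g(0) = ΣzᵢKᵢ − 1 = 0.3990 and g(1) = 1 − Σzᵢ/Kᵢ = -0.2199, so a root lies in (0, 1).
Newton–Raphson from β = 0.58:
  β = 0.5800: g = 0.04688, g' = -0.4984 → β = 0.6741
  β = 0.6741: g = -0.00112, g' = -0.5262 → β = 0.6719
Converged at β = 0.6719.
Compositions from xᵢ = zᵢ/(1+β(Kᵢ−1)), yᵢ = Kᵢxᵢ:
  methanol: x = 0.1465, y = 0.3868
  1-propanol: x = 0.0991, y = 0.1208
  n-heptane: x = 0.2769, y = 0.3156
  p-xylene: x = 0.4776, y = 0.1767

β = 0.6719, x_p-xylene = 0.4776, y_p-xylene = 0.1767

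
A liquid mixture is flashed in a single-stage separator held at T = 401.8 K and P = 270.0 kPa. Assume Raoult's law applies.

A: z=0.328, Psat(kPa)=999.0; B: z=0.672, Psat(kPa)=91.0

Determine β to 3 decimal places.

β = 0.246

Raoult's law: Kᵢ = Pᵢˢᵃᵗ/P = Pᵢˢᵃᵗ/270.0.
  K_A = 999.0/270.0 = 3.70000, K_B = 91.0/270.0 = 0.33704
Newton–Raphson from β = 0.69:
  β = 0.690: g = -0.5118, g' = -1.295 → β = 0.295
  β = 0.295: g = -0.0606, g' = -1.198 → β = 0.244
  β = 0.244: g = 0.0022, g' = -1.289 → β = 0.246
Converged at β = 0.246.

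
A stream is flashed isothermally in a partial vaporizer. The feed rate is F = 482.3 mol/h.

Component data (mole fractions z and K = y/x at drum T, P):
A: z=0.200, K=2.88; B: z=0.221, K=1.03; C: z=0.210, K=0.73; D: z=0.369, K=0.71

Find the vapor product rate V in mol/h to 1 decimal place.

V = 260.1 mol/h

Material balance + equilibrium reduce to Σ zᵢ(Kᵢ−1)/(1+β(Kᵢ−1)) = 0.
g(0) = ΣzᵢKᵢ − 1 = 0.219 and g(1) = 1 − Σzᵢ/Kᵢ = -0.091, so a root lies in (0, 1).
Iterate (Newton) starting at β = 0.44:
  β = 0.440: g = 0.0253, g' = -0.272 → β = 0.533
  β = 0.533: g = 0.0015, g' = -0.241 → β = 0.539
Converged at β = 0.539.
Then V = β·F = 0.5394·482.3 = 260.1 mol/h and L = F − V = 222.2 mol/h.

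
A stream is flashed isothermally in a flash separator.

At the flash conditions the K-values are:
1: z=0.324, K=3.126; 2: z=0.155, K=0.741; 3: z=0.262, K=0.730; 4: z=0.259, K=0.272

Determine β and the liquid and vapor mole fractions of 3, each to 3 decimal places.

Rachford–Rice: g(β) = Σ zᵢ(Kᵢ−1)/(1+β(Kᵢ−1)) = 0.
Check two-phase: ΣzᵢKᵢ = 1.389 > 1 and Σzᵢ/Kᵢ = 1.624 > 1, so g(0) = 0.389 > 0 and g(1) = -0.624 < 0.
Newton–Raphson from β = 0.39:
  β = 0.390: g = -0.0104, g' = -0.742 → β = 0.376
Converged at β = 0.376.
Compositions from xᵢ = zᵢ/(1+β(Kᵢ−1)), yᵢ = Kᵢxᵢ:
  1: x = 0.180, y = 0.563
  2: x = 0.172, y = 0.127
  3: x = 0.292, y = 0.213
  4: x = 0.357, y = 0.097

β = 0.376, x_3 = 0.292, y_3 = 0.213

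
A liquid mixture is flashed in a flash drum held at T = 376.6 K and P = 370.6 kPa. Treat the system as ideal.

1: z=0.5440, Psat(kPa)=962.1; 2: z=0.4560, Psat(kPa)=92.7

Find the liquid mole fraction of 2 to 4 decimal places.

Raoult's law: Kᵢ = Pᵢˢᵃᵗ/P = Pᵢˢᵃᵗ/370.6.
  K_1 = 962.1/370.6 = 2.596060, K_2 = 92.7/370.6 = 0.250135
Rachford–Rice: g(β) = Σ zᵢ(Kᵢ−1)/(1+β(Kᵢ−1)) = 0.
Check two-phase: ΣzᵢKᵢ = 1.5263 > 1 and Σzᵢ/Kᵢ = 2.0326 > 1, so g(0) = 0.5263 > 0 and g(1) = -1.0326 < 0.
Binary case is linear: z₁(K₁−1)(1+β(K₂−1)) + z₂(K₂−1)(1+β(K₁−1)) = 0
⇒ β = [z₁(K₁−1)+z₂(K₂−1)] / [−(K₁−1)(K₂−1)] = 0.52632/1.19683 = 0.4398
Compositions from xᵢ = zᵢ/(1+β(Kᵢ−1)), yᵢ = Kᵢxᵢ:
  1: x = 0.3196, y = 0.8298
  2: x = 0.6804, y = 0.1702

x_2 = 0.6804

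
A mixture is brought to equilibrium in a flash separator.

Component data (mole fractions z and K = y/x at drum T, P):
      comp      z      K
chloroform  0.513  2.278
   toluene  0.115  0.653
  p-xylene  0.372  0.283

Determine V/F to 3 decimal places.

V/F = 0.418

Material balance + equilibrium reduce to Σ zᵢ(Kᵢ−1)/(1+V/F(Kᵢ−1)) = 0.
g(0) = ΣzᵢKᵢ − 1 = 0.349 and g(1) = 1 − Σzᵢ/Kᵢ = -0.716, so a root lies in (0, 1).
Newton–Raphson from V/F = 0.34:
  V/F = 0.340: g = 0.0591, g' = -0.759 → V/F = 0.418
Converged at V/F = 0.418.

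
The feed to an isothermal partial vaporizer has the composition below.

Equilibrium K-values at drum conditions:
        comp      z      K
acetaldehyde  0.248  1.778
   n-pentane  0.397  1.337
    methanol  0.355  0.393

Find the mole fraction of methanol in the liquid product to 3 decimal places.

Material balance + equilibrium reduce to Σ zᵢ(Kᵢ−1)/(1+β(Kᵢ−1)) = 0.
Check two-phase: ΣzᵢKᵢ = 1.111 > 1 and Σzᵢ/Kᵢ = 1.340 > 1, so g(0) = 0.111 > 0 and g(1) = -0.340 < 0.
Newton–Raphson from β = 0.53:
  β = 0.530: g = -0.0676, g' = -0.392 → β = 0.358
  β = 0.358: g = -0.0049, g' = -0.341 → β = 0.343
Converged at β = 0.343.
Compositions from xᵢ = zᵢ/(1+β(Kᵢ−1)), yᵢ = Kᵢxᵢ:
  acetaldehyde: x = 0.196, y = 0.348
  n-pentane: x = 0.356, y = 0.476
  methanol: x = 0.448, y = 0.176

x_methanol = 0.448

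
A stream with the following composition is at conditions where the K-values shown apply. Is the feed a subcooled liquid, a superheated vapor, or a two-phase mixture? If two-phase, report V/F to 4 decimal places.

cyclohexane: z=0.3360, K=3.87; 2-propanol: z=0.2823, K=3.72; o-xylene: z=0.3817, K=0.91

ΣzᵢKᵢ = 2.6978; Σzᵢ/Kᵢ = 0.5822.
Since Σzᵢ/Kᵢ < 1 the mixture is above its dew point — single vapor phase.

superheated vapor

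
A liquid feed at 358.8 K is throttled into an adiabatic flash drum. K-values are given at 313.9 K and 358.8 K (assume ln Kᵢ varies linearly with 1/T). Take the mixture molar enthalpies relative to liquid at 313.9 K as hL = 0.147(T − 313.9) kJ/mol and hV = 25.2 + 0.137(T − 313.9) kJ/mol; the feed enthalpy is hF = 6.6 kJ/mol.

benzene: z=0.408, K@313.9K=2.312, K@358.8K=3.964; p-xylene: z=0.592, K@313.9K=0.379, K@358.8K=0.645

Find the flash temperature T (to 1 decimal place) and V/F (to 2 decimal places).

Adiabatic flash: solve Rachford–Rice at each trial T, then check hF = ψ·hV(T) + (1−ψ)·hL(T).
  T = 313.9 K: K = (2.312, 0.379), RR gives ψ = 0.206, H_out = 5.186 kJ/mol
  T = 358.8 K: K = (3.964, 0.645), RR gives ψ = 0.950, H_out = 30.103 kJ/mol
  T = 336.4 K: K = (3.084, 0.504), RR gives ψ = 0.538, H_out = 16.740 kJ/mol
  T = 325.1 K: K = (2.682, 0.439), RR gives ψ = 0.375, H_out = 11.054 kJ/mol
  T = 319.5 K: K = (2.493, 0.408), RR gives ψ = 0.293, H_out = 8.193 kJ/mol
  T = 316.7 K: K = (2.402, 0.394), RR gives ψ = 0.250, H_out = 6.715 kJ/mol
  T = 315.3 K: K = (2.357, 0.386), RR gives ψ = 0.228, H_out = 5.957 kJ/mol
Linear interpolation between T = 315.3 (H_out = 5.957) and T = 316.7 (H_out = 6.715) on hF = 6.6 gives T ≈ 316.5 K, at which ψ = 0.25.

T = 316.5 K, V/F = 0.25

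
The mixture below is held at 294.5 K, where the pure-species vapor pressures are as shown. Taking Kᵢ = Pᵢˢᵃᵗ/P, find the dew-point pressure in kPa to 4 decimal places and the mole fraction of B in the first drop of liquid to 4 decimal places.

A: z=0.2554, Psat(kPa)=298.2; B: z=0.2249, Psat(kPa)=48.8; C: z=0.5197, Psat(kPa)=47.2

Pdew = 60.6956 kPa, x_B = 0.2797

At the dew point ψ → 1, so Σzᵢ/Kᵢ = 1 with Kᵢ = Pᵢˢᵃᵗ/P ⇒ 1/P = Σzᵢ/Pᵢˢᵃᵗ.
1/P = 0.2554/298.2 + 0.2249/48.8 + 0.5197/47.2 = 0.0164757 ⇒ P = 60.6956 kPa
xᵢ = zᵢP/Pᵢˢᵃᵗ ⇒ x_B = 0.2249·60.6956/48.8 = 0.2797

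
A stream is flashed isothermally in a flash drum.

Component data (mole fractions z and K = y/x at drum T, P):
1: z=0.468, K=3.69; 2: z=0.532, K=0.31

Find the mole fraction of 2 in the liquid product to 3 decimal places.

Material balance + equilibrium reduce to Σ zᵢ(Kᵢ−1)/(1+β(Kᵢ−1)) = 0.
g(0) = ΣzᵢKᵢ − 1 = 0.892 and g(1) = 1 − Σzᵢ/Kᵢ = -0.843, so a root lies in (0, 1).
Binary case is linear: z₁(K₁−1)(1+β(K₂−1)) + z₂(K₂−1)(1+β(K₁−1)) = 0
⇒ β = [z₁(K₁−1)+z₂(K₂−1)] / [−(K₁−1)(K₂−1)] = 0.8918/1.8561 = 0.480
Compositions from xᵢ = zᵢ/(1+β(Kᵢ−1)), yᵢ = Kᵢxᵢ:
  1: x = 0.204, y = 0.753
  2: x = 0.796, y = 0.247

x_2 = 0.796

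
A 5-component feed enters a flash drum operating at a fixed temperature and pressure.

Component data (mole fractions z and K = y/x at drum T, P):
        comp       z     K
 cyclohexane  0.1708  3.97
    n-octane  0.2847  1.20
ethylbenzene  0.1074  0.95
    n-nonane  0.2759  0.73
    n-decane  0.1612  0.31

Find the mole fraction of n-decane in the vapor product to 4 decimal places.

Iterate (Newton) starting at ψ = 0.5:
  ψ = 0.5000: g = -0.00554, g' = -0.4594 → ψ = 0.4879
  ψ = 0.4879: g = 0.00002, g' = -0.4620 → ψ = 0.4880
Converged at ψ = 0.4880.
Compositions from xᵢ = zᵢ/(1+ψ(Kᵢ−1)), yᵢ = Kᵢxᵢ:
  cyclohexane: x = 0.0697, y = 0.2768
  n-octane: x = 0.2594, y = 0.3113
  ethylbenzene: x = 0.1101, y = 0.1046
  n-nonane: x = 0.3178, y = 0.2320
  n-decane: x = 0.2430, y = 0.0753

y_n-decane = 0.0753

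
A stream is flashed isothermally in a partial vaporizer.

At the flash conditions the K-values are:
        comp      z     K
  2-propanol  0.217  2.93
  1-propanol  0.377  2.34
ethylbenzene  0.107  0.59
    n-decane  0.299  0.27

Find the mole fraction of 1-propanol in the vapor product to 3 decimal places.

Newton–Raphson from V/F = 0.38:
  V/F = 0.380: g = 0.2223, g' = -0.897 → V/F = 0.628
  V/F = 0.628: g = 0.0016, g' = -0.941 → V/F = 0.630
Converged at V/F = 0.630.
Compositions from xᵢ = zᵢ/(1+V/F(Kᵢ−1)), yᵢ = Kᵢxᵢ:
  2-propanol: x = 0.098, y = 0.287
  1-propanol: x = 0.204, y = 0.478
  ethylbenzene: x = 0.144, y = 0.085
  n-decane: x = 0.553, y = 0.149

y_1-propanol = 0.478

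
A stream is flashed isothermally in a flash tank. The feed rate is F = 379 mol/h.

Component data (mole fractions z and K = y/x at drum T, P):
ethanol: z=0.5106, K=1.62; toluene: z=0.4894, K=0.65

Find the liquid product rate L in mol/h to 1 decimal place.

Let β = V/F and solve Σ zᵢ(Kᵢ−1)/(1+β(Kᵢ−1)) = 0.
g(0) = ΣzᵢKᵢ − 1 = 0.1453 and g(1) = 1 − Σzᵢ/Kᵢ = -0.0681, so a root lies in (0, 1).
Binary case is linear: z₁(K₁−1)(1+β(K₂−1)) + z₂(K₂−1)(1+β(K₁−1)) = 0
⇒ β = [z₁(K₁−1)+z₂(K₂−1)] / [−(K₁−1)(K₂−1)] = 0.14528/0.21700 = 0.6695
Then V = β·F = 0.6695·379 = 253.7 mol/h and L = F − V = 125.3 mol/h.

L = 125.3 mol/h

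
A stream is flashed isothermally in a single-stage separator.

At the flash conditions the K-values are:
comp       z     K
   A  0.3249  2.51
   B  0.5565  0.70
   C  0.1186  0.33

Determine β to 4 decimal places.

β = 0.4169

Let β = V/F and solve Σ zᵢ(Kᵢ−1)/(1+β(Kᵢ−1)) = 0.
Check two-phase: ΣzᵢKᵢ = 1.2442 > 1 and Σzᵢ/Kᵢ = 1.2838 > 1, so g(0) = 0.2442 > 0 and g(1) = -0.2838 < 0.
Newton iteration, β⁰ = 0.4:
  β = 0.4000: g = 0.00759, g' = -0.4520 → β = 0.4168
  β = 0.4168: g = 0.00004, g' = -0.4470 → β = 0.4169
Converged at β = 0.4169.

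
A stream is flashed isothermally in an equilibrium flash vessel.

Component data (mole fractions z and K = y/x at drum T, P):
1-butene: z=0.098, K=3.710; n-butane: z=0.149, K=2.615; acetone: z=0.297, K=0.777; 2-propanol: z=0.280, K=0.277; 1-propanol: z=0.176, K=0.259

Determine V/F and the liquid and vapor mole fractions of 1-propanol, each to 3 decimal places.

Material balance + equilibrium reduce to Σ zᵢ(Kᵢ−1)/(1+V/F(Kᵢ−1)) = 0.
Feasibility: ΣzᵢKᵢ = 1.107, Σzᵢ/Kᵢ = 2.156 — both > 1, two phases present.
Newton–Raphson from V/F = 0.5:
  V/F = 0.500: g = -0.3529, g' = -0.870 → V/F = 0.095
  V/F = 0.095: g = -0.0050, g' = -1.044 → V/F = 0.090
Converged at V/F = 0.090.
Compositions from xᵢ = zᵢ/(1+V/F(Kᵢ−1)), yᵢ = Kᵢxᵢ:
  1-butene: x = 0.079, y = 0.292
  n-butane: x = 0.130, y = 0.340
  acetone: x = 0.303, y = 0.235
  2-propanol: x = 0.299, y = 0.083
  1-propanol: x = 0.189, y = 0.049

V/F = 0.090, x_1-propanol = 0.189, y_1-propanol = 0.049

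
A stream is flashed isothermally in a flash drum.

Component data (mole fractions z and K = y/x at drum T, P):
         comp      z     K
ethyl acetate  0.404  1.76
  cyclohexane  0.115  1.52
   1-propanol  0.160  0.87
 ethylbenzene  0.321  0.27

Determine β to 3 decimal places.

Iterate (Newton) starting at β = 0.5:
  β = 0.500: g = -0.1213, g' = -0.569 → β = 0.287
  β = 0.287: g = -0.0139, g' = -0.457 → β = 0.257
  β = 0.257: g = -0.0001, g' = -0.449 → β = 0.256
Converged at β = 0.256.

β = 0.256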